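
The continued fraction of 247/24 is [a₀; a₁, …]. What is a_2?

247 = 10·24 + 7   →  a_0 = 10
24 = 3·7 + 3   →  a_1 = 3
7 = 2·3 + 1   →  a_2 = 2

2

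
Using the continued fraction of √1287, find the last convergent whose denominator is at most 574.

20341/567

√1287 = [35; 1, 6, 1, 70, …] (period length 4).
Convergents:
  p_0/q_0 = 35/1
  p_1/q_1 = 36/1
  p_2/q_2 = 251/7
  p_3/q_3 = 287/8
  p_4/q_4 = 20341/567
  p_5/q_5 = 20628/575
q_4 = 567 ≤ 574 < 575 = q_5, so the answer is 20341/567.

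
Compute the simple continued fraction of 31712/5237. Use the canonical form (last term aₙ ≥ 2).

31712 = 6*5237 + 290
5237 = 18*290 + 17
290 = 17*17 + 1
17 = 17*1 + 0  (stop)
So 31712/5237 = [6; 18, 17, 17].

[6; 18, 17, 17]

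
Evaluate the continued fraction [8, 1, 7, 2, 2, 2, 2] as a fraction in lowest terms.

Fold from the inside: start with 2/1.
  2 + 1/2 = 5/2
  2 + 2/5 = 12/5
  2 + 5/12 = 29/12
  7 + 12/29 = 215/29
  1 + 29/215 = 244/215
  8 + 215/244 = 2167/244

2167/244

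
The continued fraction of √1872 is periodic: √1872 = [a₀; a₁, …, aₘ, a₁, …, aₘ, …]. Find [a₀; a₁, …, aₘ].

[43; 3, 1, 3, 86]

a₀ = ⌊√1872⌋ = 43.
With m₀=0, d₀=1 and mₖ₊₁ = dₖaₖ − mₖ, dₖ₊₁ = (n − mₖ₊₁²)/dₖ, aₖ₊₁ = ⌊(a₀+mₖ₊₁)/dₖ₊₁⌋:
  k=1: m=43, d=23, a=3
  k=2: m=26, d=52, a=1
  k=3: m=26, d=23, a=3
  k=4: m=43, d=1, a=86
d=1 and a=2a₀=86 at k=4, so the next step gives (m, d) = (43, 23) again — its k=1 value — and the period has length 4.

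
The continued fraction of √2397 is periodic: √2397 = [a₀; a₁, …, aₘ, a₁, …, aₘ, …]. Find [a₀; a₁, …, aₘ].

[48; 1, 23, 2, 23, 1, 96]

a₀ = ⌊√2397⌋ = 48.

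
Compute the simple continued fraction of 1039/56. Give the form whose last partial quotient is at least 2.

1039 = 18×56 + 31
56 = 1×31 + 25
31 = 1×25 + 6
25 = 4×6 + 1
6 = 6×1 + 0  (stop)
So 1039/56 = [18; 1, 1, 4, 6].

[18; 1, 1, 4, 6]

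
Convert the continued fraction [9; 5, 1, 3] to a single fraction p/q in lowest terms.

Fold from the inside: start with 3/1.
  1 + 1/3 = 4/3
  5 + 3/4 = 23/4
  9 + 4/23 = 211/23

211/23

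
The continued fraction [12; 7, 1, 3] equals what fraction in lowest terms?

Using pₖ = aₖpₖ₋₁ + pₖ₋₂ and qₖ = aₖqₖ₋₁ + qₖ₋₂:
  k=0: a=12, p=12, q=1
  k=1: a=7, p=85, q=7
  k=2: a=1, p=97, q=8
  k=3: a=3, p=376, q=31

376/31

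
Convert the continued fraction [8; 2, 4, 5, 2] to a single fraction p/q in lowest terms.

870/103

Fold from the inside: start with 2/1.
  5 + 1/2 = 11/2
  4 + 2/11 = 46/11
  2 + 11/46 = 103/46
  8 + 46/103 = 870/103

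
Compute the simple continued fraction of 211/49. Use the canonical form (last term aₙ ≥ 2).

211 = 4*49 + 15
49 = 3*15 + 4
15 = 3*4 + 3
4 = 1*3 + 1
3 = 3*1 + 0  (stop)
So 211/49 = [4; 3, 3, 1, 3].

[4; 3, 3, 1, 3]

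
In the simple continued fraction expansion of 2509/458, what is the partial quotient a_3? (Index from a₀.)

1

2509 = 5·458 + 219   →  a_0 = 5
458 = 2·219 + 20   →  a_1 = 2
219 = 10·20 + 19   →  a_2 = 10
20 = 1·19 + 1   →  a_3 = 1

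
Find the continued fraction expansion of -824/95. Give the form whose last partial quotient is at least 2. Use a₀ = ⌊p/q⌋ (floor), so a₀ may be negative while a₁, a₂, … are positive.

[-9; 3, 15, 2]

-824 = -9·95 + 31
95 = 3·31 + 2
31 = 15·2 + 1
2 = 2·1 + 0  (stop)
So -824/95 = [-9; 3, 15, 2].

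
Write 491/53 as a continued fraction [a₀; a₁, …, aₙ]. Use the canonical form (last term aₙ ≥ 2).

491 = 9·53 + 14
53 = 3·14 + 11
14 = 1·11 + 3
11 = 3·3 + 2
3 = 1·2 + 1
2 = 2·1 + 0  (stop)
So 491/53 = [9; 3, 1, 3, 1, 2].

[9; 3, 1, 3, 1, 2]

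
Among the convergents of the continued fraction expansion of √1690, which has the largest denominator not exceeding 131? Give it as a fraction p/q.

√1690 = [41; 9, 8, 9, 82, …] (period length 4).
Convergents:
  p_0/q_0 = 41/1
  p_1/q_1 = 370/9
  p_2/q_2 = 3001/73
  p_3/q_3 = 27379/666
q_2 = 73 ≤ 131 < 666 = q_3, so the answer is 3001/73.

3001/73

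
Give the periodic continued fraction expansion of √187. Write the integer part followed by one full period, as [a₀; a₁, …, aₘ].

[13; 1, 2, 13, 2, 1, 26]

a₀ = ⌊√187⌋ = 13.
With m₀=0, d₀=1 and mₖ₊₁ = dₖaₖ − mₖ, dₖ₊₁ = (n − mₖ₊₁²)/dₖ, aₖ₊₁ = ⌊(a₀+mₖ₊₁)/dₖ₊₁⌋:
  k=1: m=13, d=18, a=1
  k=2: m=5, d=9, a=2
  k=3: m=13, d=2, a=13
  k=4: m=13, d=9, a=2
  k=5: m=5, d=18, a=1
  k=6: m=13, d=1, a=26
d=1 and a=2a₀=26 at k=6, so the next step gives (m, d) = (13, 18) again — its k=1 value — and the period has length 6.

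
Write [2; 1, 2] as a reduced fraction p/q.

Using pₖ = aₖpₖ₋₁ + pₖ₋₂ and qₖ = aₖqₖ₋₁ + qₖ₋₂:
  k=0: a=2, p=2, q=1
  k=1: a=1, p=3, q=1
  k=2: a=2, p=8, q=3

8/3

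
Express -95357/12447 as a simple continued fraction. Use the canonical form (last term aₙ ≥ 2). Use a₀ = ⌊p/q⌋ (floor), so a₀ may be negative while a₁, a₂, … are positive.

-95357 = -8·12447 + 4219
12447 = 2·4219 + 4009
4219 = 1·4009 + 210
4009 = 19·210 + 19
210 = 11·19 + 1
19 = 19·1 + 0  (stop)
So -95357/12447 = [-8; 2, 1, 19, 11, 19].

[-8; 2, 1, 19, 11, 19]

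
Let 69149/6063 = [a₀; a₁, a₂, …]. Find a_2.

2

69149 = 11·6063 + 2456   →  a_0 = 11
6063 = 2·2456 + 1151   →  a_1 = 2
2456 = 2·1151 + 154   →  a_2 = 2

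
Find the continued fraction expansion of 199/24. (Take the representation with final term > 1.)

[8; 3, 2, 3]

199 = 8*24 + 7
24 = 3*7 + 3
7 = 2*3 + 1
3 = 3*1 + 0  (stop)
So 199/24 = [8; 3, 2, 3].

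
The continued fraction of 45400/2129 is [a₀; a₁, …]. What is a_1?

45400 = 21·2129 + 691   →  a_0 = 21
2129 = 3·691 + 56   →  a_1 = 3

3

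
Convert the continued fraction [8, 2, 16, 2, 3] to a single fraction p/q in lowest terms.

2011/237

Fold from the inside: start with 3/1.
  2 + 1/3 = 7/3
  16 + 3/7 = 115/7
  2 + 7/115 = 237/115
  8 + 115/237 = 2011/237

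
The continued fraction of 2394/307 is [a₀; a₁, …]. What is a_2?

2394 = 7·307 + 245   →  a_0 = 7
307 = 1·245 + 62   →  a_1 = 1
245 = 3·62 + 59   →  a_2 = 3

3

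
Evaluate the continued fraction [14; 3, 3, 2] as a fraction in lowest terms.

329/23

Fold from the inside: start with 2/1.
  3 + 1/2 = 7/2
  3 + 2/7 = 23/7
  14 + 7/23 = 329/23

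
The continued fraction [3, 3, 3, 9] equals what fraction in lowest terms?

307/93

Fold from the inside: start with 9/1.
  3 + 1/9 = 28/9
  3 + 9/28 = 93/28
  3 + 28/93 = 307/93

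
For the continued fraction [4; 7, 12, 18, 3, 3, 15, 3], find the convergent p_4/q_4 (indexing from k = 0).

Using pₖ = aₖpₖ₋₁ + pₖ₋₂, qₖ = aₖqₖ₋₁ + qₖ₋₂ (with p₋₁=1, p₋₂=0, q₋₁=0, q₋₂=1):
  k=0: a=4, p=4, q=1
  k=1: a=7, p=29, q=7
  k=2: a=12, p=352, q=85
  k=3: a=18, p=6365, q=1537
  k=4: a=3, p=19447, q=4696

19447/4696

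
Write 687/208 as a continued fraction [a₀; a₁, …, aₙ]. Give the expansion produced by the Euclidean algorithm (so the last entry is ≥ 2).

687 = 3·208 + 63
208 = 3·63 + 19
63 = 3·19 + 6
19 = 3·6 + 1
6 = 6·1 + 0  (stop)
So 687/208 = [3; 3, 3, 3, 6].

[3; 3, 3, 3, 6]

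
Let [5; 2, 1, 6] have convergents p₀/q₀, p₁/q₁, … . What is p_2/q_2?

16/3

Using pₖ = aₖpₖ₋₁ + pₖ₋₂, qₖ = aₖqₖ₋₁ + qₖ₋₂ (with p₋₁=1, p₋₂=0, q₋₁=0, q₋₂=1):
  k=0: a=5, p=5, q=1
  k=1: a=2, p=11, q=2
  k=2: a=1, p=16, q=3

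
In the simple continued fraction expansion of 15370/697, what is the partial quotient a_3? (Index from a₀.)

15370 = 22·697 + 36   →  a_0 = 22
697 = 19·36 + 13   →  a_1 = 19
36 = 2·13 + 10   →  a_2 = 2
13 = 1·10 + 3   →  a_3 = 1

1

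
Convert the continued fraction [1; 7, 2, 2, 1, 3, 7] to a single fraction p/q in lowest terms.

Fold from the inside: start with 7/1.
  3 + 1/7 = 22/7
  1 + 7/22 = 29/22
  2 + 22/29 = 80/29
  2 + 29/80 = 189/80
  7 + 80/189 = 1403/189
  1 + 189/1403 = 1592/1403

1592/1403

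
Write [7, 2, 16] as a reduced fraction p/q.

Using pₖ = aₖpₖ₋₁ + pₖ₋₂ and qₖ = aₖqₖ₋₁ + qₖ₋₂:
  k=0: a=7, p=7, q=1
  k=1: a=2, p=15, q=2
  k=2: a=16, p=247, q=33

247/33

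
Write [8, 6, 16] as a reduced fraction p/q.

Using pₖ = aₖpₖ₋₁ + pₖ₋₂ and qₖ = aₖqₖ₋₁ + qₖ₋₂:
  k=0: a=8, p=8, q=1
  k=1: a=6, p=49, q=6
  k=2: a=16, p=792, q=97

792/97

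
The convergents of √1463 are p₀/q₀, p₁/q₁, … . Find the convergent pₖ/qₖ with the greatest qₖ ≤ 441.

11666/305

√1463 = [38; 4, 76, …] (period length 2).
Convergents:
  p_0/q_0 = 38/1
  p_1/q_1 = 153/4
  p_2/q_2 = 11666/305
  p_3/q_3 = 46817/1224
q_2 = 305 ≤ 441 < 1224 = q_3, so the answer is 11666/305.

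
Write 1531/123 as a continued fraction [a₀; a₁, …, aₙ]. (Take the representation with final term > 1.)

[12; 2, 4, 4, 3]

1531 = 12*123 + 55
123 = 2*55 + 13
55 = 4*13 + 3
13 = 4*3 + 1
3 = 3*1 + 0  (stop)
So 1531/123 = [12; 2, 4, 4, 3].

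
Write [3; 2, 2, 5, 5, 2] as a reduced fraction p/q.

1046/307

Fold from the inside: start with 2/1.
  5 + 1/2 = 11/2
  5 + 2/11 = 57/11
  2 + 11/57 = 125/57
  2 + 57/125 = 307/125
  3 + 125/307 = 1046/307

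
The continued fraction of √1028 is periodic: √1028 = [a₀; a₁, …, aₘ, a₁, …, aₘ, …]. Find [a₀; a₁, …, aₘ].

a₀ = ⌊√1028⌋ = 32.
With m₀=0, d₀=1 and mₖ₊₁ = dₖaₖ − mₖ, dₖ₊₁ = (n − mₖ₊₁²)/dₖ, aₖ₊₁ = ⌊(a₀+mₖ₊₁)/dₖ₊₁⌋:
  k=1: m=32, d=4, a=16
  k=2: m=32, d=1, a=64
d=1 and a=2a₀=64 at k=2, so the next step gives (m, d) = (32, 4) again — its k=1 value — and the period has length 2.

[32; 16, 64]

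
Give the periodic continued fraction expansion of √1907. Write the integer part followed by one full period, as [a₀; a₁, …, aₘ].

[43; 1, 2, 43, 2, 1, 86]

a₀ = ⌊√1907⌋ = 43.
With m₀=0, d₀=1 and mₖ₊₁ = dₖaₖ − mₖ, dₖ₊₁ = (n − mₖ₊₁²)/dₖ, aₖ₊₁ = ⌊(a₀+mₖ₊₁)/dₖ₊₁⌋:
  k=1: m=43, d=58, a=1
  k=2: m=15, d=29, a=2
  k=3: m=43, d=2, a=43
  k=4: m=43, d=29, a=2
  k=5: m=15, d=58, a=1
  k=6: m=43, d=1, a=86
d=1 and a=2a₀=86 at k=6, so the next step gives (m, d) = (43, 58) again — its k=1 value — and the period has length 6.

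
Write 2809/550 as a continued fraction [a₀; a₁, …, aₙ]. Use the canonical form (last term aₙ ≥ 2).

[5; 9, 3, 9, 2]

2809 = 5·550 + 59
550 = 9·59 + 19
59 = 3·19 + 2
19 = 9·2 + 1
2 = 2·1 + 0  (stop)
So 2809/550 = [5; 9, 3, 9, 2].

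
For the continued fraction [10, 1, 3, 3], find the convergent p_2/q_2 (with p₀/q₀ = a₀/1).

43/4

Using pₖ = aₖpₖ₋₁ + pₖ₋₂, qₖ = aₖqₖ₋₁ + qₖ₋₂ (with p₋₁=1, p₋₂=0, q₋₁=0, q₋₂=1):
  k=0: a=10, p=10, q=1
  k=1: a=1, p=11, q=1
  k=2: a=3, p=43, q=4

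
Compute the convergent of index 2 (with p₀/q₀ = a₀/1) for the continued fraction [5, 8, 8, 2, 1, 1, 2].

Using pₖ = aₖpₖ₋₁ + pₖ₋₂, qₖ = aₖqₖ₋₁ + qₖ₋₂ (with p₋₁=1, p₋₂=0, q₋₁=0, q₋₂=1):
  k=0: a=5, p=5, q=1
  k=1: a=8, p=41, q=8
  k=2: a=8, p=333, q=65

333/65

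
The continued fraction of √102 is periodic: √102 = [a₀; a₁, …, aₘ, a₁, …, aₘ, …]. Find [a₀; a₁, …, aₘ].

[10; 10, 20]

a₀ = ⌊√102⌋ = 10.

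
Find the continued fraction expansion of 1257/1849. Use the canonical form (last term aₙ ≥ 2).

1257 = 0·1849 + 1257
1849 = 1·1257 + 592
1257 = 2·592 + 73
592 = 8·73 + 8
73 = 9·8 + 1
8 = 8·1 + 0  (stop)
So 1257/1849 = [0; 1, 2, 8, 9, 8].

[0; 1, 2, 8, 9, 8]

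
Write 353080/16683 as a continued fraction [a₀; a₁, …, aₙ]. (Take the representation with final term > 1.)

353080 = 21×16683 + 2737
16683 = 6×2737 + 261
2737 = 10×261 + 127
261 = 2×127 + 7
127 = 18×7 + 1
7 = 7×1 + 0  (stop)
So 353080/16683 = [21; 6, 10, 2, 18, 7].

[21; 6, 10, 2, 18, 7]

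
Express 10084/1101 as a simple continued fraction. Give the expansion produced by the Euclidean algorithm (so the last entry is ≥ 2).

[9; 6, 3, 2, 3, 7]

10084 = 9*1101 + 175
1101 = 6*175 + 51
175 = 3*51 + 22
51 = 2*22 + 7
22 = 3*7 + 1
7 = 7*1 + 0  (stop)
So 10084/1101 = [9; 6, 3, 2, 3, 7].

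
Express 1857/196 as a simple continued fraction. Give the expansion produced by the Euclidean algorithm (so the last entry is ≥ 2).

[9; 2, 9, 3, 3]

1857 = 9*196 + 93
196 = 2*93 + 10
93 = 9*10 + 3
10 = 3*3 + 1
3 = 3*1 + 0  (stop)
So 1857/196 = [9; 2, 9, 3, 3].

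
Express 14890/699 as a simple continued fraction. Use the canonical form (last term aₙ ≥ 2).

[21; 3, 3, 5, 13]

14890 = 21*699 + 211
699 = 3*211 + 66
211 = 3*66 + 13
66 = 5*13 + 1
13 = 13*1 + 0  (stop)
So 14890/699 = [21; 3, 3, 5, 13].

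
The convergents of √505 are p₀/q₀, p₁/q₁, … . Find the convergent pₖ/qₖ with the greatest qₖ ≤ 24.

√505 = [22; 2, 8, 2, 44, …] (period length 4).
Convergents:
  p_0/q_0 = 22/1
  p_1/q_1 = 45/2
  p_2/q_2 = 382/17
  p_3/q_3 = 809/36
q_2 = 17 ≤ 24 < 36 = q_3, so the answer is 382/17.

382/17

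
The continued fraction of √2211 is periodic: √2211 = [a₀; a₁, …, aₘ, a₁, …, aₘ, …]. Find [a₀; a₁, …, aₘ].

a₀ = ⌊√2211⌋ = 47.
With m₀=0, d₀=1 and mₖ₊₁ = dₖaₖ − mₖ, dₖ₊₁ = (n − mₖ₊₁²)/dₖ, aₖ₊₁ = ⌊(a₀+mₖ₊₁)/dₖ₊₁⌋:
  k=1: m=47, d=2, a=47
  k=2: m=47, d=1, a=94
d=1 and a=2a₀=94 at k=2, so the next step gives (m, d) = (47, 2) again — its k=1 value — and the period has length 2.

[47; 47, 94]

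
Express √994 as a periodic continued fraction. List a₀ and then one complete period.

a₀ = ⌊√994⌋ = 31.

[31; 1, 1, 8, 1, 1, 62]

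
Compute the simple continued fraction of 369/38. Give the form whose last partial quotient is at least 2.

[9; 1, 2, 2, 5]

369 = 9*38 + 27
38 = 1*27 + 11
27 = 2*11 + 5
11 = 2*5 + 1
5 = 5*1 + 0  (stop)
So 369/38 = [9; 1, 2, 2, 5].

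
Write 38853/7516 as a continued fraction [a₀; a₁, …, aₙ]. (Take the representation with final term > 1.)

[5; 5, 1, 9, 2, 3, 3, 5]

38853 = 5*7516 + 1273
7516 = 5*1273 + 1151
1273 = 1*1151 + 122
1151 = 9*122 + 53
122 = 2*53 + 16
53 = 3*16 + 5
16 = 3*5 + 1
5 = 5*1 + 0  (stop)
So 38853/7516 = [5; 5, 1, 9, 2, 3, 3, 5].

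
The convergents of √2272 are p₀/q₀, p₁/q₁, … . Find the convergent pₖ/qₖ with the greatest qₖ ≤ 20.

√2272 = [47; 1, 1, 1, 94, …] (period length 4).
Convergents:
  p_0/q_0 = 47/1
  p_1/q_1 = 48/1
  p_2/q_2 = 95/2
  p_3/q_3 = 143/3
  p_4/q_4 = 13537/284
q_3 = 3 ≤ 20 < 284 = q_4, so the answer is 143/3.

143/3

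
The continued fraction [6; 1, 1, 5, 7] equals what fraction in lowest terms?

517/79

Fold from the inside: start with 7/1.
  5 + 1/7 = 36/7
  1 + 7/36 = 43/36
  1 + 36/43 = 79/43
  6 + 43/79 = 517/79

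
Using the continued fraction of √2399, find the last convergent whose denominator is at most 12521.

√2399 = [48; 1, 47, 1, 96, …] (period length 4).
Convergents:
  p_0/q_0 = 48/1
  p_1/q_1 = 49/1
  p_2/q_2 = 2351/48
  p_3/q_3 = 2400/49
  p_4/q_4 = 232751/4752
  p_5/q_5 = 235151/4801
  p_6/q_6 = 11284848/230399
q_5 = 4801 ≤ 12521 < 230399 = q_6, so the answer is 235151/4801.

235151/4801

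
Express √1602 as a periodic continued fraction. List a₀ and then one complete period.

a₀ = ⌊√1602⌋ = 40.
With m₀=0, d₀=1 and mₖ₊₁ = dₖaₖ − mₖ, dₖ₊₁ = (n − mₖ₊₁²)/dₖ, aₖ₊₁ = ⌊(a₀+mₖ₊₁)/dₖ₊₁⌋:
  k=1: m=40, d=2, a=40
  k=2: m=40, d=1, a=80
d=1 and a=2a₀=80 at k=2, so the next step gives (m, d) = (40, 2) again — its k=1 value — and the period has length 2.

[40; 40, 80]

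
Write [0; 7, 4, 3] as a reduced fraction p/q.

Fold from the inside: start with 3/1.
  4 + 1/3 = 13/3
  7 + 3/13 = 94/13
  0 + 13/94 = 13/94

13/94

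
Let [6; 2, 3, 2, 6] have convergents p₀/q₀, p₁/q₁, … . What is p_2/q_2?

Using pₖ = aₖpₖ₋₁ + pₖ₋₂, qₖ = aₖqₖ₋₁ + qₖ₋₂ (with p₋₁=1, p₋₂=0, q₋₁=0, q₋₂=1):
  k=0: a=6, p=6, q=1
  k=1: a=2, p=13, q=2
  k=2: a=3, p=45, q=7

45/7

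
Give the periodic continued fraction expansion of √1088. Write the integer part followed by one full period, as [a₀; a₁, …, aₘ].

[32; 1, 64]

a₀ = ⌊√1088⌋ = 32.
With m₀=0, d₀=1 and mₖ₊₁ = dₖaₖ − mₖ, dₖ₊₁ = (n − mₖ₊₁²)/dₖ, aₖ₊₁ = ⌊(a₀+mₖ₊₁)/dₖ₊₁⌋:
  k=1: m=32, d=64, a=1
  k=2: m=32, d=1, a=64
d=1 and a=2a₀=64 at k=2, so the next step gives (m, d) = (32, 64) again — its k=1 value — and the period has length 2.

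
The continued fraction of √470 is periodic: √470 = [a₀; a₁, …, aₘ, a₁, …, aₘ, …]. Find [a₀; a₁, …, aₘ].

[21; 1, 2, 8, 2, 1, 42]

a₀ = ⌊√470⌋ = 21.
With m₀=0, d₀=1 and mₖ₊₁ = dₖaₖ − mₖ, dₖ₊₁ = (n − mₖ₊₁²)/dₖ, aₖ₊₁ = ⌊(a₀+mₖ₊₁)/dₖ₊₁⌋:
  k=1: m=21, d=29, a=1
  k=2: m=8, d=14, a=2
  k=3: m=20, d=5, a=8
  k=4: m=20, d=14, a=2
  k=5: m=8, d=29, a=1
  k=6: m=21, d=1, a=42
d=1 and a=2a₀=42 at k=6, so the next step gives (m, d) = (21, 29) again — its k=1 value — and the period has length 6.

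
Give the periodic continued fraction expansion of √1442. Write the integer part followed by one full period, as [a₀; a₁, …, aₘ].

a₀ = ⌊√1442⌋ = 37.
With m₀=0, d₀=1 and mₖ₊₁ = dₖaₖ − mₖ, dₖ₊₁ = (n − mₖ₊₁²)/dₖ, aₖ₊₁ = ⌊(a₀+mₖ₊₁)/dₖ₊₁⌋:
  k=1: m=37, d=73, a=1
  k=2: m=36, d=2, a=36
  k=3: m=36, d=73, a=1
  k=4: m=37, d=1, a=74
d=1 and a=2a₀=74 at k=4, so the next step gives (m, d) = (37, 73) again — its k=1 value — and the period has length 4.

[37; 1, 36, 1, 74]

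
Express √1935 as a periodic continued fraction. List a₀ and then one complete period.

a₀ = ⌊√1935⌋ = 43.
With m₀=0, d₀=1 and mₖ₊₁ = dₖaₖ − mₖ, dₖ₊₁ = (n − mₖ₊₁²)/dₖ, aₖ₊₁ = ⌊(a₀+mₖ₊₁)/dₖ₊₁⌋:
  k=1: m=43, d=86, a=1
  k=2: m=43, d=1, a=86
d=1 and a=2a₀=86 at k=2, so the next step gives (m, d) = (43, 86) again — its k=1 value — and the period has length 2.

[43; 1, 86]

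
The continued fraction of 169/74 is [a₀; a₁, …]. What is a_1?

169 = 2·74 + 21   →  a_0 = 2
74 = 3·21 + 11   →  a_1 = 3

3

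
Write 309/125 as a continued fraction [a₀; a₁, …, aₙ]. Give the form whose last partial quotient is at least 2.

309 = 2×125 + 59
125 = 2×59 + 7
59 = 8×7 + 3
7 = 2×3 + 1
3 = 3×1 + 0  (stop)
So 309/125 = [2; 2, 8, 2, 3].

[2; 2, 8, 2, 3]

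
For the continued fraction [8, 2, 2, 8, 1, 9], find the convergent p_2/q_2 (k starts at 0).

Using pₖ = aₖpₖ₋₁ + pₖ₋₂, qₖ = aₖqₖ₋₁ + qₖ₋₂ (with p₋₁=1, p₋₂=0, q₋₁=0, q₋₂=1):
  k=0: a=8, p=8, q=1
  k=1: a=2, p=17, q=2
  k=2: a=2, p=42, q=5

42/5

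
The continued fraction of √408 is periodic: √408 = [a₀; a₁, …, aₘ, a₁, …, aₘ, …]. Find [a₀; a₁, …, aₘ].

a₀ = ⌊√408⌋ = 20.
With m₀=0, d₀=1 and mₖ₊₁ = dₖaₖ − mₖ, dₖ₊₁ = (n − mₖ₊₁²)/dₖ, aₖ₊₁ = ⌊(a₀+mₖ₊₁)/dₖ₊₁⌋:
  k=1: m=20, d=8, a=5
  k=2: m=20, d=1, a=40
d=1 and a=2a₀=40 at k=2, so the next step gives (m, d) = (20, 8) again — its k=1 value — and the period has length 2.

[20; 5, 40]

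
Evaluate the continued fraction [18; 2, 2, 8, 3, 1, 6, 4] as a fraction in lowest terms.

89244/4849

Fold from the inside: start with 4/1.
  6 + 1/4 = 25/4
  1 + 4/25 = 29/25
  3 + 25/29 = 112/29
  8 + 29/112 = 925/112
  2 + 112/925 = 1962/925
  2 + 925/1962 = 4849/1962
  18 + 1962/4849 = 89244/4849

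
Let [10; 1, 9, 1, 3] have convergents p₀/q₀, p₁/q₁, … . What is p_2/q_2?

Using pₖ = aₖpₖ₋₁ + pₖ₋₂, qₖ = aₖqₖ₋₁ + qₖ₋₂ (with p₋₁=1, p₋₂=0, q₋₁=0, q₋₂=1):
  k=0: a=10, p=10, q=1
  k=1: a=1, p=11, q=1
  k=2: a=9, p=109, q=10

109/10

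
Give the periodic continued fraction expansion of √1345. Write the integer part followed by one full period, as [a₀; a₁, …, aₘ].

a₀ = ⌊√1345⌋ = 36.

[36; 1, 2, 14, 2, 1, 72]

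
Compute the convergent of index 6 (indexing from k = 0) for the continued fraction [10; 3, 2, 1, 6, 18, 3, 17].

38259/3715

Using pₖ = aₖpₖ₋₁ + pₖ₋₂, qₖ = aₖqₖ₋₁ + qₖ₋₂ (with p₋₁=1, p₋₂=0, q₋₁=0, q₋₂=1):
  k=0: a=10, p=10, q=1
  k=1: a=3, p=31, q=3
  k=2: a=2, p=72, q=7
  k=3: a=1, p=103, q=10
  k=4: a=6, p=690, q=67
  k=5: a=18, p=12523, q=1216
  k=6: a=3, p=38259, q=3715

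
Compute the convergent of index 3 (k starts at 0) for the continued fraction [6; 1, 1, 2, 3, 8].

Using pₖ = aₖpₖ₋₁ + pₖ₋₂, qₖ = aₖqₖ₋₁ + qₖ₋₂ (with p₋₁=1, p₋₂=0, q₋₁=0, q₋₂=1):
  k=0: a=6, p=6, q=1
  k=1: a=1, p=7, q=1
  k=2: a=1, p=13, q=2
  k=3: a=2, p=33, q=5

33/5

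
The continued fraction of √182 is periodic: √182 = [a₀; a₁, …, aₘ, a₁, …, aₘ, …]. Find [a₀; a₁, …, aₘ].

[13; 2, 26]

a₀ = ⌊√182⌋ = 13.
With m₀=0, d₀=1 and mₖ₊₁ = dₖaₖ − mₖ, dₖ₊₁ = (n − mₖ₊₁²)/dₖ, aₖ₊₁ = ⌊(a₀+mₖ₊₁)/dₖ₊₁⌋:
  k=1: m=13, d=13, a=2
  k=2: m=13, d=1, a=26
d=1 and a=2a₀=26 at k=2, so the next step gives (m, d) = (13, 13) again — its k=1 value — and the period has length 2.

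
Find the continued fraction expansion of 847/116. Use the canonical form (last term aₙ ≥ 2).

847 = 7·116 + 35
116 = 3·35 + 11
35 = 3·11 + 2
11 = 5·2 + 1
2 = 2·1 + 0  (stop)
So 847/116 = [7; 3, 3, 5, 2].

[7; 3, 3, 5, 2]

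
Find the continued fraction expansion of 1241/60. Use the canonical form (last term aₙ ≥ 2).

[20; 1, 2, 6, 3]

1241 = 20×60 + 41
60 = 1×41 + 19
41 = 2×19 + 3
19 = 6×3 + 1
3 = 3×1 + 0  (stop)
So 1241/60 = [20; 1, 2, 6, 3].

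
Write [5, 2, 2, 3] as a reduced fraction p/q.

Fold from the inside: start with 3/1.
  2 + 1/3 = 7/3
  2 + 3/7 = 17/7
  5 + 7/17 = 92/17

92/17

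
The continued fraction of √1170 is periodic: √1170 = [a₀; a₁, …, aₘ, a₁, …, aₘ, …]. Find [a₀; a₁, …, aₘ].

[34; 4, 1, 6, 1, 4, 68]

a₀ = ⌊√1170⌋ = 34.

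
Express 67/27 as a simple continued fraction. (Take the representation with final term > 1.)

67 = 2×27 + 13
27 = 2×13 + 1
13 = 13×1 + 0  (stop)
So 67/27 = [2; 2, 13].

[2; 2, 13]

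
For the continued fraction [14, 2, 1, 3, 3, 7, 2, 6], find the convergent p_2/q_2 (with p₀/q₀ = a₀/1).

43/3

Using pₖ = aₖpₖ₋₁ + pₖ₋₂, qₖ = aₖqₖ₋₁ + qₖ₋₂ (with p₋₁=1, p₋₂=0, q₋₁=0, q₋₂=1):
  k=0: a=14, p=14, q=1
  k=1: a=2, p=29, q=2
  k=2: a=1, p=43, q=3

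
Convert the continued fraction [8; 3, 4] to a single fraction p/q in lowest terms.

108/13

Using pₖ = aₖpₖ₋₁ + pₖ₋₂ and qₖ = aₖqₖ₋₁ + qₖ₋₂:
  k=0: a=8, p=8, q=1
  k=1: a=3, p=25, q=3
  k=2: a=4, p=108, q=13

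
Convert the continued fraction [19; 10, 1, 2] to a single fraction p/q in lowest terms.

611/32

Fold from the inside: start with 2/1.
  1 + 1/2 = 3/2
  10 + 2/3 = 32/3
  19 + 3/32 = 611/32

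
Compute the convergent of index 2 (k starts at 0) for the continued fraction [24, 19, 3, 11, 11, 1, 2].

1395/58

Using pₖ = aₖpₖ₋₁ + pₖ₋₂, qₖ = aₖqₖ₋₁ + qₖ₋₂ (with p₋₁=1, p₋₂=0, q₋₁=0, q₋₂=1):
  k=0: a=24, p=24, q=1
  k=1: a=19, p=457, q=19
  k=2: a=3, p=1395, q=58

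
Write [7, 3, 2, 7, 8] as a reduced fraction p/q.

3083/423

Using pₖ = aₖpₖ₋₁ + pₖ₋₂ and qₖ = aₖqₖ₋₁ + qₖ₋₂:
  k=0: a=7, p=7, q=1
  k=1: a=3, p=22, q=3
  k=2: a=2, p=51, q=7
  k=3: a=7, p=379, q=52
  k=4: a=8, p=3083, q=423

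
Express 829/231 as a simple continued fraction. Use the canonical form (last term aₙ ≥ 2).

829 = 3*231 + 136
231 = 1*136 + 95
136 = 1*95 + 41
95 = 2*41 + 13
41 = 3*13 + 2
13 = 6*2 + 1
2 = 2*1 + 0  (stop)
So 829/231 = [3; 1, 1, 2, 3, 6, 2].

[3; 1, 1, 2, 3, 6, 2]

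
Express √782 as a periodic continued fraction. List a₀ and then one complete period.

[27; 1, 26, 1, 54]

a₀ = ⌊√782⌋ = 27.
With m₀=0, d₀=1 and mₖ₊₁ = dₖaₖ − mₖ, dₖ₊₁ = (n − mₖ₊₁²)/dₖ, aₖ₊₁ = ⌊(a₀+mₖ₊₁)/dₖ₊₁⌋:
  k=1: m=27, d=53, a=1
  k=2: m=26, d=2, a=26
  k=3: m=26, d=53, a=1
  k=4: m=27, d=1, a=54
d=1 and a=2a₀=54 at k=4, so the next step gives (m, d) = (27, 53) again — its k=1 value — and the period has length 4.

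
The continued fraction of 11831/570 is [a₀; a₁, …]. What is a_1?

11831 = 20·570 + 431   →  a_0 = 20
570 = 1·431 + 139   →  a_1 = 1

1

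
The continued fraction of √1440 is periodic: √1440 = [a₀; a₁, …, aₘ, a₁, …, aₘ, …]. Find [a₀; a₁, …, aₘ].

[37; 1, 17, 1, 74]

a₀ = ⌊√1440⌋ = 37.
With m₀=0, d₀=1 and mₖ₊₁ = dₖaₖ − mₖ, dₖ₊₁ = (n − mₖ₊₁²)/dₖ, aₖ₊₁ = ⌊(a₀+mₖ₊₁)/dₖ₊₁⌋:
  k=1: m=37, d=71, a=1
  k=2: m=34, d=4, a=17
  k=3: m=34, d=71, a=1
  k=4: m=37, d=1, a=74
d=1 and a=2a₀=74 at k=4, so the next step gives (m, d) = (37, 71) again — its k=1 value — and the period has length 4.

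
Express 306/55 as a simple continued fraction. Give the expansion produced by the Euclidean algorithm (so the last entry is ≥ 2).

[5; 1, 1, 3, 2, 3]

306 = 5·55 + 31
55 = 1·31 + 24
31 = 1·24 + 7
24 = 3·7 + 3
7 = 2·3 + 1
3 = 3·1 + 0  (stop)
So 306/55 = [5; 1, 1, 3, 2, 3].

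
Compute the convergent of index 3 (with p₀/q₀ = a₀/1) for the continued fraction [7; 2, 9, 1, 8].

Using pₖ = aₖpₖ₋₁ + pₖ₋₂, qₖ = aₖqₖ₋₁ + qₖ₋₂ (with p₋₁=1, p₋₂=0, q₋₁=0, q₋₂=1):
  k=0: a=7, p=7, q=1
  k=1: a=2, p=15, q=2
  k=2: a=9, p=142, q=19
  k=3: a=1, p=157, q=21

157/21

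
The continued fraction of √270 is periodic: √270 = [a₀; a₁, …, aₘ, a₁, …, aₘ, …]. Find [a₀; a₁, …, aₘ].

a₀ = ⌊√270⌋ = 16.
With m₀=0, d₀=1 and mₖ₊₁ = dₖaₖ − mₖ, dₖ₊₁ = (n − mₖ₊₁²)/dₖ, aₖ₊₁ = ⌊(a₀+mₖ₊₁)/dₖ₊₁⌋:
  k=1: m=16, d=14, a=2
  k=2: m=12, d=9, a=3
  k=3: m=15, d=5, a=6
  k=4: m=15, d=9, a=3
  k=5: m=12, d=14, a=2
  k=6: m=16, d=1, a=32
d=1 and a=2a₀=32 at k=6, so the next step gives (m, d) = (16, 14) again — its k=1 value — and the period has length 6.

[16; 2, 3, 6, 3, 2, 32]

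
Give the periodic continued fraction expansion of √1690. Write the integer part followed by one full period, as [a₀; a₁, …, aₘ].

a₀ = ⌊√1690⌋ = 41.
With m₀=0, d₀=1 and mₖ₊₁ = dₖaₖ − mₖ, dₖ₊₁ = (n − mₖ₊₁²)/dₖ, aₖ₊₁ = ⌊(a₀+mₖ₊₁)/dₖ₊₁⌋:
  k=1: m=41, d=9, a=9
  k=2: m=40, d=10, a=8
  k=3: m=40, d=9, a=9
  k=4: m=41, d=1, a=82
d=1 and a=2a₀=82 at k=4, so the next step gives (m, d) = (41, 9) again — its k=1 value — and the period has length 4.

[41; 9, 8, 9, 82]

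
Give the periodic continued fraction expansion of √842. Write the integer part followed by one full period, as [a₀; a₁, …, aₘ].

[29; 58]

a₀ = ⌊√842⌋ = 29.
With m₀=0, d₀=1 and mₖ₊₁ = dₖaₖ − mₖ, dₖ₊₁ = (n − mₖ₊₁²)/dₖ, aₖ₊₁ = ⌊(a₀+mₖ₊₁)/dₖ₊₁⌋:
  k=1: m=29, d=1, a=58
d=1 and a=2a₀=58 at k=1, so the next step gives (m, d) = (29, 1) again — its k=1 value — and the period has length 1.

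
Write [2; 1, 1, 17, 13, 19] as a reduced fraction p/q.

21919/8718

Using pₖ = aₖpₖ₋₁ + pₖ₋₂ and qₖ = aₖqₖ₋₁ + qₖ₋₂:
  k=0: a=2, p=2, q=1
  k=1: a=1, p=3, q=1
  k=2: a=1, p=5, q=2
  k=3: a=17, p=88, q=35
  k=4: a=13, p=1149, q=457
  k=5: a=19, p=21919, q=8718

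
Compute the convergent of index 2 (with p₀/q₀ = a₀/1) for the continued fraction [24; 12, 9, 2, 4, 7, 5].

Using pₖ = aₖpₖ₋₁ + pₖ₋₂, qₖ = aₖqₖ₋₁ + qₖ₋₂ (with p₋₁=1, p₋₂=0, q₋₁=0, q₋₂=1):
  k=0: a=24, p=24, q=1
  k=1: a=12, p=289, q=12
  k=2: a=9, p=2625, q=109

2625/109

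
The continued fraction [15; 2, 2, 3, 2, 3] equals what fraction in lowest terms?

2065/134

Using pₖ = aₖpₖ₋₁ + pₖ₋₂ and qₖ = aₖqₖ₋₁ + qₖ₋₂:
  k=0: a=15, p=15, q=1
  k=1: a=2, p=31, q=2
  k=2: a=2, p=77, q=5
  k=3: a=3, p=262, q=17
  k=4: a=2, p=601, q=39
  k=5: a=3, p=2065, q=134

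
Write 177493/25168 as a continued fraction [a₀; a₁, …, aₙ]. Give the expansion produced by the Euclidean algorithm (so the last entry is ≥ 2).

[7; 19, 9, 12, 12]

177493 = 7·25168 + 1317
25168 = 19·1317 + 145
1317 = 9·145 + 12
145 = 12·12 + 1
12 = 12·1 + 0  (stop)
So 177493/25168 = [7; 19, 9, 12, 12].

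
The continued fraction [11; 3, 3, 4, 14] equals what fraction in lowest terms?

6917/612

Using pₖ = aₖpₖ₋₁ + pₖ₋₂ and qₖ = aₖqₖ₋₁ + qₖ₋₂:
  k=0: a=11, p=11, q=1
  k=1: a=3, p=34, q=3
  k=2: a=3, p=113, q=10
  k=3: a=4, p=486, q=43
  k=4: a=14, p=6917, q=612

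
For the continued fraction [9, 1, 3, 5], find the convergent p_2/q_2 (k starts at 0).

Using pₖ = aₖpₖ₋₁ + pₖ₋₂, qₖ = aₖqₖ₋₁ + qₖ₋₂ (with p₋₁=1, p₋₂=0, q₋₁=0, q₋₂=1):
  k=0: a=9, p=9, q=1
  k=1: a=1, p=10, q=1
  k=2: a=3, p=39, q=4

39/4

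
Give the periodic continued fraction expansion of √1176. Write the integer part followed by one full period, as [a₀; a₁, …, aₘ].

[34; 3, 2, 2, 2, 3, 68]

a₀ = ⌊√1176⌋ = 34.
With m₀=0, d₀=1 and mₖ₊₁ = dₖaₖ − mₖ, dₖ₊₁ = (n − mₖ₊₁²)/dₖ, aₖ₊₁ = ⌊(a₀+mₖ₊₁)/dₖ₊₁⌋:
  k=1: m=34, d=20, a=3
  k=2: m=26, d=25, a=2
  k=3: m=24, d=24, a=2
  k=4: m=24, d=25, a=2
  k=5: m=26, d=20, a=3
  k=6: m=34, d=1, a=68
d=1 and a=2a₀=68 at k=6, so the next step gives (m, d) = (34, 20) again — its k=1 value — and the period has length 6.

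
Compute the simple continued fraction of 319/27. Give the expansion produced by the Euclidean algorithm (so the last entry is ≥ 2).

[11; 1, 4, 2, 2]

319 = 11·27 + 22
27 = 1·22 + 5
22 = 4·5 + 2
5 = 2·2 + 1
2 = 2·1 + 0  (stop)
So 319/27 = [11; 1, 4, 2, 2].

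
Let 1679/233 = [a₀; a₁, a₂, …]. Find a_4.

1679 = 7·233 + 48   →  a_0 = 7
233 = 4·48 + 41   →  a_1 = 4
48 = 1·41 + 7   →  a_2 = 1
41 = 5·7 + 6   →  a_3 = 5
7 = 1·6 + 1   →  a_4 = 1

1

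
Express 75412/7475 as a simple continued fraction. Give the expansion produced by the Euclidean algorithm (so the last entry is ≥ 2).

75412 = 10·7475 + 662
7475 = 11·662 + 193
662 = 3·193 + 83
193 = 2·83 + 27
83 = 3·27 + 2
27 = 13·2 + 1
2 = 2·1 + 0  (stop)
So 75412/7475 = [10; 11, 3, 2, 3, 13, 2].

[10; 11, 3, 2, 3, 13, 2]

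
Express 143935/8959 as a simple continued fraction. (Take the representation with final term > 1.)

[16; 15, 6, 3, 2, 13]

143935 = 16·8959 + 591
8959 = 15·591 + 94
591 = 6·94 + 27
94 = 3·27 + 13
27 = 2·13 + 1
13 = 13·1 + 0  (stop)
So 143935/8959 = [16; 15, 6, 3, 2, 13].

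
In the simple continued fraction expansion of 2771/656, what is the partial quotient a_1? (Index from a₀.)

2771 = 4·656 + 147   →  a_0 = 4
656 = 4·147 + 68   →  a_1 = 4

4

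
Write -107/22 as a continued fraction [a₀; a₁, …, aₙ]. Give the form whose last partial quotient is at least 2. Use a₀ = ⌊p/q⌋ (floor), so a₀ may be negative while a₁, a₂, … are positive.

[-5; 7, 3]

-107 = -5*22 + 3
22 = 7*3 + 1
3 = 3*1 + 0  (stop)
So -107/22 = [-5; 7, 3].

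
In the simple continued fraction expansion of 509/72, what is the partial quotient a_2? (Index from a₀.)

2

509 = 7·72 + 5   →  a_0 = 7
72 = 14·5 + 2   →  a_1 = 14
5 = 2·2 + 1   →  a_2 = 2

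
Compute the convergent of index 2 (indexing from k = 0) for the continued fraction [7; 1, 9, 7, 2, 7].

Using pₖ = aₖpₖ₋₁ + pₖ₋₂, qₖ = aₖqₖ₋₁ + qₖ₋₂ (with p₋₁=1, p₋₂=0, q₋₁=0, q₋₂=1):
  k=0: a=7, p=7, q=1
  k=1: a=1, p=8, q=1
  k=2: a=9, p=79, q=10

79/10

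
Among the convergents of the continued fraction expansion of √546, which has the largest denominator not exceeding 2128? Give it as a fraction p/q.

32503/1391

√546 = [23; 2, 1, 2, 1, 2, 46, …] (period length 6).
Convergents:
  p_0/q_0 = 23/1
  p_1/q_1 = 47/2
  p_2/q_2 = 70/3
  p_3/q_3 = 187/8
  p_4/q_4 = 257/11
  p_5/q_5 = 701/30
  p_6/q_6 = 32503/1391
  p_7/q_7 = 65707/2812
q_6 = 1391 ≤ 2128 < 2812 = q_7, so the answer is 32503/1391.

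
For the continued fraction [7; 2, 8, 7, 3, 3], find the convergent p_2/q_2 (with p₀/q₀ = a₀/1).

127/17

Using pₖ = aₖpₖ₋₁ + pₖ₋₂, qₖ = aₖqₖ₋₁ + qₖ₋₂ (with p₋₁=1, p₋₂=0, q₋₁=0, q₋₂=1):
  k=0: a=7, p=7, q=1
  k=1: a=2, p=15, q=2
  k=2: a=8, p=127, q=17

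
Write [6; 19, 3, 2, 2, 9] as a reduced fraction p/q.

Using pₖ = aₖpₖ₋₁ + pₖ₋₂ and qₖ = aₖqₖ₋₁ + qₖ₋₂:
  k=0: a=6, p=6, q=1
  k=1: a=19, p=115, q=19
  k=2: a=3, p=351, q=58
  k=3: a=2, p=817, q=135
  k=4: a=2, p=1985, q=328
  k=5: a=9, p=18682, q=3087

18682/3087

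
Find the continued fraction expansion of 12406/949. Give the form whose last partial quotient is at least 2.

12406 = 13·949 + 69
949 = 13·69 + 52
69 = 1·52 + 17
52 = 3·17 + 1
17 = 17·1 + 0  (stop)
So 12406/949 = [13; 13, 1, 3, 17].

[13; 13, 1, 3, 17]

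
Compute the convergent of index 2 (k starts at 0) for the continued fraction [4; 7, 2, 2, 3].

Using pₖ = aₖpₖ₋₁ + pₖ₋₂, qₖ = aₖqₖ₋₁ + qₖ₋₂ (with p₋₁=1, p₋₂=0, q₋₁=0, q₋₂=1):
  k=0: a=4, p=4, q=1
  k=1: a=7, p=29, q=7
  k=2: a=2, p=62, q=15

62/15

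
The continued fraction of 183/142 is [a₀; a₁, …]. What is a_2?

183 = 1·142 + 41   →  a_0 = 1
142 = 3·41 + 19   →  a_1 = 3
41 = 2·19 + 3   →  a_2 = 2

2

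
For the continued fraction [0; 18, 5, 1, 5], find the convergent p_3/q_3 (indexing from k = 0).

6/109

Using pₖ = aₖpₖ₋₁ + pₖ₋₂, qₖ = aₖqₖ₋₁ + qₖ₋₂ (with p₋₁=1, p₋₂=0, q₋₁=0, q₋₂=1):
  k=0: a=0, p=0, q=1
  k=1: a=18, p=1, q=18
  k=2: a=5, p=5, q=91
  k=3: a=1, p=6, q=109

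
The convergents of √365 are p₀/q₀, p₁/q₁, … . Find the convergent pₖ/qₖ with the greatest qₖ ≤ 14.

√365 = [19; 9, 1, 1, 9, 38, …] (period length 5).
Convergents:
  p_0/q_0 = 19/1
  p_1/q_1 = 172/9
  p_2/q_2 = 191/10
  p_3/q_3 = 363/19
q_2 = 10 ≤ 14 < 19 = q_3, so the answer is 191/10.

191/10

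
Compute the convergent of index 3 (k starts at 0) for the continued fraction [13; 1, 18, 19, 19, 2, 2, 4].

Using pₖ = aₖpₖ₋₁ + pₖ₋₂, qₖ = aₖqₖ₋₁ + qₖ₋₂ (with p₋₁=1, p₋₂=0, q₋₁=0, q₋₂=1):
  k=0: a=13, p=13, q=1
  k=1: a=1, p=14, q=1
  k=2: a=18, p=265, q=19
  k=3: a=19, p=5049, q=362

5049/362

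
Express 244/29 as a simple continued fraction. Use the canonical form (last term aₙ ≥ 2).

244 = 8×29 + 12
29 = 2×12 + 5
12 = 2×5 + 2
5 = 2×2 + 1
2 = 2×1 + 0  (stop)
So 244/29 = [8; 2, 2, 2, 2].

[8; 2, 2, 2, 2]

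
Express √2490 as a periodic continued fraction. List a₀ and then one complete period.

[49; 1, 8, 1, 98]

a₀ = ⌊√2490⌋ = 49.
With m₀=0, d₀=1 and mₖ₊₁ = dₖaₖ − mₖ, dₖ₊₁ = (n − mₖ₊₁²)/dₖ, aₖ₊₁ = ⌊(a₀+mₖ₊₁)/dₖ₊₁⌋:
  k=1: m=49, d=89, a=1
  k=2: m=40, d=10, a=8
  k=3: m=40, d=89, a=1
  k=4: m=49, d=1, a=98
d=1 and a=2a₀=98 at k=4, so the next step gives (m, d) = (49, 89) again — its k=1 value — and the period has length 4.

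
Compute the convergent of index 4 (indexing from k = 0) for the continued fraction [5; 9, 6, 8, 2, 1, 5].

4869/953

Using pₖ = aₖpₖ₋₁ + pₖ₋₂, qₖ = aₖqₖ₋₁ + qₖ₋₂ (with p₋₁=1, p₋₂=0, q₋₁=0, q₋₂=1):
  k=0: a=5, p=5, q=1
  k=1: a=9, p=46, q=9
  k=2: a=6, p=281, q=55
  k=3: a=8, p=2294, q=449
  k=4: a=2, p=4869, q=953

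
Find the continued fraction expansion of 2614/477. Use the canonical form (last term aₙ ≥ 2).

2614 = 5*477 + 229
477 = 2*229 + 19
229 = 12*19 + 1
19 = 19*1 + 0  (stop)
So 2614/477 = [5; 2, 12, 19].

[5; 2, 12, 19]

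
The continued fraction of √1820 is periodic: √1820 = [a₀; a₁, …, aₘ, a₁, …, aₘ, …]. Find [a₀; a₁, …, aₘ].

[42; 1, 1, 1, 20, 1, 1, 1, 84]

a₀ = ⌊√1820⌋ = 42.
With m₀=0, d₀=1 and mₖ₊₁ = dₖaₖ − mₖ, dₖ₊₁ = (n − mₖ₊₁²)/dₖ, aₖ₊₁ = ⌊(a₀+mₖ₊₁)/dₖ₊₁⌋:
  k=1: m=42, d=56, a=1
  k=2: m=14, d=29, a=1
  k=3: m=15, d=55, a=1
  k=4: m=40, d=4, a=20
  k=5: m=40, d=55, a=1
  k=6: m=15, d=29, a=1
  k=7: m=14, d=56, a=1
  k=8: m=42, d=1, a=84
d=1 and a=2a₀=84 at k=8, so the next step gives (m, d) = (42, 56) again — its k=1 value — and the period has length 8.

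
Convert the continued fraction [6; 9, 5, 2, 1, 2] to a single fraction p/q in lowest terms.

2413/395

Fold from the inside: start with 2/1.
  1 + 1/2 = 3/2
  2 + 2/3 = 8/3
  5 + 3/8 = 43/8
  9 + 8/43 = 395/43
  6 + 43/395 = 2413/395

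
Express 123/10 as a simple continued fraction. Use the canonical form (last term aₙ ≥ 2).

123 = 12×10 + 3
10 = 3×3 + 1
3 = 3×1 + 0  (stop)
So 123/10 = [12; 3, 3].

[12; 3, 3]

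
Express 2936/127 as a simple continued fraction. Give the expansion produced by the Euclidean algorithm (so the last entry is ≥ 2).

2936 = 23×127 + 15
127 = 8×15 + 7
15 = 2×7 + 1
7 = 7×1 + 0  (stop)
So 2936/127 = [23; 8, 2, 7].

[23; 8, 2, 7]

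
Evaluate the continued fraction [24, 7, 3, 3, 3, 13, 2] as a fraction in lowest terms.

160583/6653

Using pₖ = aₖpₖ₋₁ + pₖ₋₂ and qₖ = aₖqₖ₋₁ + qₖ₋₂:
  k=0: a=24, p=24, q=1
  k=1: a=7, p=169, q=7
  k=2: a=3, p=531, q=22
  k=3: a=3, p=1762, q=73
  k=4: a=3, p=5817, q=241
  k=5: a=13, p=77383, q=3206
  k=6: a=2, p=160583, q=6653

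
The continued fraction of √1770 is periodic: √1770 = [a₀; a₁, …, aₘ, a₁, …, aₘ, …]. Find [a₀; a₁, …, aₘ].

[42; 14, 84]

a₀ = ⌊√1770⌋ = 42.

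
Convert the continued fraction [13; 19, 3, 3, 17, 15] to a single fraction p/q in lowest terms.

656219/50278

Fold from the inside: start with 15/1.
  17 + 1/15 = 256/15
  3 + 15/256 = 783/256
  3 + 256/783 = 2605/783
  19 + 783/2605 = 50278/2605
  13 + 2605/50278 = 656219/50278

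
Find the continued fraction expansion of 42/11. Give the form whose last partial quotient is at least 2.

42 = 3*11 + 9
11 = 1*9 + 2
9 = 4*2 + 1
2 = 2*1 + 0  (stop)
So 42/11 = [3; 1, 4, 2].

[3; 1, 4, 2]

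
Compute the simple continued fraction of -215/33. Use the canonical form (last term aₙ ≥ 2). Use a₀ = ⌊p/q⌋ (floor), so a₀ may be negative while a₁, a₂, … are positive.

-215 = -7·33 + 16
33 = 2·16 + 1
16 = 16·1 + 0  (stop)
So -215/33 = [-7; 2, 16].

[-7; 2, 16]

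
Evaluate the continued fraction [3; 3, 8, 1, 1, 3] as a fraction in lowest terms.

621/187

Fold from the inside: start with 3/1.
  1 + 1/3 = 4/3
  1 + 3/4 = 7/4
  8 + 4/7 = 60/7
  3 + 7/60 = 187/60
  3 + 60/187 = 621/187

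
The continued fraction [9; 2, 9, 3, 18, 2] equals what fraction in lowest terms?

Fold from the inside: start with 2/1.
  18 + 1/2 = 37/2
  3 + 2/37 = 113/37
  9 + 37/113 = 1054/113
  2 + 113/1054 = 2221/1054
  9 + 1054/2221 = 21043/2221

21043/2221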